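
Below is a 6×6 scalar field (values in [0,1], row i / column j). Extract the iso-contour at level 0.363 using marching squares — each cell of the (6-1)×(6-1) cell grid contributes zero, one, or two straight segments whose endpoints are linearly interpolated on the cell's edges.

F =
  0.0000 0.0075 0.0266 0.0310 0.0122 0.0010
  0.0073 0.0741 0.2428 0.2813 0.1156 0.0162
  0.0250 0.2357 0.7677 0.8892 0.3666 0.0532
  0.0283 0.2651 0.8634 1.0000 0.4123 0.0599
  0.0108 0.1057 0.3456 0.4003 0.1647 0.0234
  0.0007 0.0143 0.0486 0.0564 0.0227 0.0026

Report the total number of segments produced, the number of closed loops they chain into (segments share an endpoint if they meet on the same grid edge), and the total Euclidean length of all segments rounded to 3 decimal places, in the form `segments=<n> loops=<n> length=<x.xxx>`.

cell (1,1): code 0100 → (1.229,2.000)–(2.000,1.239)
cell (1,2): code 1100 → (1.134,3.000)–(1.229,2.000)
cell (1,3): code 1100 → (1.986,4.000)–(1.134,3.000)
cell (1,4): code 1000 → (2.000,4.011)–(1.986,4.000)
cell (2,1): code 0110 → (2.000,1.239)–(3.000,1.164)
cell (2,4): code 1001 → (3.000,4.140)–(2.000,4.011)
cell (3,1): code 0010 → (3.000,1.164)–(3.966,2.000)
cell (3,2): code 0111 → (3.966,2.000)–(4.000,2.318)
cell (3,3): code 1011 → (4.000,3.158)–(3.199,4.000)
cell (3,4): code 0001 → (3.199,4.000)–(3.000,4.140)
cell (4,2): code 0010 → (4.000,2.318)–(4.108,3.000)
cell (4,3): code 0001 → (4.108,3.000)–(4.000,3.158)
total: 12 segments, chained into 1 closed loop(s), length Σ = 9.315764

segments=12 loops=1 length=9.316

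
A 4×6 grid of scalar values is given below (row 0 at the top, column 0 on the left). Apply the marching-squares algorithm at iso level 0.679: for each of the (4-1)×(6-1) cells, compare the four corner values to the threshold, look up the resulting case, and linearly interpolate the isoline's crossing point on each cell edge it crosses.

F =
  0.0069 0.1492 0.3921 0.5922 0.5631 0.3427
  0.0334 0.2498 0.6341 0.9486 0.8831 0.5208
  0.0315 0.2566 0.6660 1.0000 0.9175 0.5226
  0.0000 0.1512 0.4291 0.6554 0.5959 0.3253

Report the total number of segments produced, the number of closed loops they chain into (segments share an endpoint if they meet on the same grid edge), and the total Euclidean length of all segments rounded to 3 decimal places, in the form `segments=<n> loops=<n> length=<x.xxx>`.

cell (0,2): code 0100 → (0.244,3.000)–(1.000,2.143)
cell (0,3): code 1100 → (0.362,4.000)–(0.244,3.000)
cell (0,4): code 1000 → (1.000,4.563)–(0.362,4.000)
cell (1,2): code 0110 → (1.000,2.143)–(2.000,2.039)
cell (1,4): code 1001 → (2.000,4.604)–(1.000,4.563)
cell (2,2): code 0010 → (2.000,2.039)–(2.932,3.000)
cell (2,3): code 0011 → (2.932,3.000)–(2.742,4.000)
cell (2,4): code 0001 → (2.742,4.000)–(2.000,4.604)
total: 8 segments, chained into 1 closed loop(s), length Σ = 8.320183

segments=8 loops=1 length=8.320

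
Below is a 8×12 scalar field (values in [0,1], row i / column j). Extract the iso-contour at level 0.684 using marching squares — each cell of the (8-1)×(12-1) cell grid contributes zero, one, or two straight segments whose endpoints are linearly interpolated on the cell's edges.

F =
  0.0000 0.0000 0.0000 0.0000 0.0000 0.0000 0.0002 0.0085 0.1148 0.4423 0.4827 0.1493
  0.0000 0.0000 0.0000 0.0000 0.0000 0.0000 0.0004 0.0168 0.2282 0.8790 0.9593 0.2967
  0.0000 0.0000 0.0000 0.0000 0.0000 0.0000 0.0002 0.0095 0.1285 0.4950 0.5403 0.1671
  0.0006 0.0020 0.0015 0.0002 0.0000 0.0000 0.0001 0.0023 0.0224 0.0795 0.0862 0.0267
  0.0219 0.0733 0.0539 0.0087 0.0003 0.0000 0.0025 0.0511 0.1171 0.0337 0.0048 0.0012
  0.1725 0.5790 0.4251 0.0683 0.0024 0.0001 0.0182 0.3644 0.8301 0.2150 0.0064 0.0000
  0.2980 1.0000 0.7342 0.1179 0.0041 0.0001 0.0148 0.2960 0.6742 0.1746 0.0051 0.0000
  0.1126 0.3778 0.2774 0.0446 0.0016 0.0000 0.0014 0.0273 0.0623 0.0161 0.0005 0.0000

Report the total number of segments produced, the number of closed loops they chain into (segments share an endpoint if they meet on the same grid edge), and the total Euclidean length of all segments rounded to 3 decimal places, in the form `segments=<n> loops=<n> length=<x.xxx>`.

cell (0,8): code 0100 → (0.553,9.000)–(1.000,8.700)
cell (0,9): code 1100 → (0.422,10.000)–(0.553,9.000)
cell (0,10): code 1000 → (1.000,10.415)–(0.422,10.000)
cell (1,8): code 0010 → (1.000,8.700)–(1.508,9.000)
cell (1,9): code 0011 → (1.508,9.000)–(1.657,10.000)
cell (1,10): code 0001 → (1.657,10.000)–(1.000,10.415)
cell (4,7): code 0100 → (4.795,8.000)–(5.000,7.686)
cell (4,8): code 1000 → (5.000,8.238)–(4.795,8.000)
cell (5,0): code 0100 → (5.249,1.000)–(6.000,0.550)
cell (5,1): code 1100 → (5.838,2.000)–(5.249,1.000)
cell (5,2): code 1000 → (6.000,2.081)–(5.838,2.000)
cell (5,7): code 0010 → (5.000,7.686)–(5.937,8.000)
cell (5,8): code 0001 → (5.937,8.000)–(5.000,8.238)
cell (6,0): code 0010 → (6.000,0.550)–(6.508,1.000)
cell (6,1): code 0011 → (6.508,1.000)–(6.110,2.000)
cell (6,2): code 0001 → (6.110,2.000)–(6.000,2.081)
total: 16 segments, chained into 3 closed loop(s), length Σ = 11.388150

segments=16 loops=3 length=11.388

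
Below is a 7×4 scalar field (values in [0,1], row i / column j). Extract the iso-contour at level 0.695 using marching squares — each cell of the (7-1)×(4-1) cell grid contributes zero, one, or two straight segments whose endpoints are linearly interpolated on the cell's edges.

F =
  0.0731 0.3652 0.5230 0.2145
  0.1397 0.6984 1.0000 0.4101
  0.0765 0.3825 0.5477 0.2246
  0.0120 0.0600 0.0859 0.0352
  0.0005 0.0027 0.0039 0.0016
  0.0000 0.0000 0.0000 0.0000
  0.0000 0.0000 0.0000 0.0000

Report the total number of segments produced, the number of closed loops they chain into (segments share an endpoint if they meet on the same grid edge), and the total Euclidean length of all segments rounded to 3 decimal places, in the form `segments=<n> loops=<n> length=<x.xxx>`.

cell (0,0): code 0100 → (0.990,1.000)–(1.000,0.994)
cell (0,1): code 1100 → (0.361,2.000)–(0.990,1.000)
cell (0,2): code 1000 → (1.000,2.517)–(0.361,2.000)
cell (1,0): code 0010 → (1.000,0.994)–(1.011,1.000)
cell (1,1): code 0011 → (1.011,1.000)–(1.674,2.000)
cell (1,2): code 0001 → (1.674,2.000)–(1.000,2.517)
total: 6 segments, chained into 1 closed loop(s), length Σ = 4.077898

segments=6 loops=1 length=4.078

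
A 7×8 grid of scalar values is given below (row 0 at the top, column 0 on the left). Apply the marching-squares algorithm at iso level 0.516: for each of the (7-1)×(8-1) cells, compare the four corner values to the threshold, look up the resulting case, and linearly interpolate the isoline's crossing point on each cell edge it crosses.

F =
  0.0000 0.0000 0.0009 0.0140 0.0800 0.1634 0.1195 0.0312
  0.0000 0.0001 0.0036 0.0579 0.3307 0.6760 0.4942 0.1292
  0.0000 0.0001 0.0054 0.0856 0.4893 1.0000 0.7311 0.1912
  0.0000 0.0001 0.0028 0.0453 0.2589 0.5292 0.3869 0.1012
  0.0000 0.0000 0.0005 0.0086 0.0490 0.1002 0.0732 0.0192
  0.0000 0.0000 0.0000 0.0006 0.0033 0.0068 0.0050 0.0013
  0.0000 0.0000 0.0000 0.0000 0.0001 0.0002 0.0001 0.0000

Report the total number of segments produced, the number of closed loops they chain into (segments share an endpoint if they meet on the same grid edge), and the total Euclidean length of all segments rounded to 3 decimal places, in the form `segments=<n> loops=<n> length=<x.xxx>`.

segments=10 loops=1 length=6.969

cell (0,4): code 0100 → (0.688,5.000)–(1.000,4.537)
cell (0,5): code 1000 → (1.000,5.880)–(0.688,5.000)
cell (1,4): code 0110 → (1.000,4.537)–(2.000,4.052)
cell (1,5): code 1101 → (1.092,6.000)–(1.000,5.880)
cell (1,6): code 1000 → (2.000,6.398)–(1.092,6.000)
cell (2,4): code 0110 → (2.000,4.052)–(3.000,4.951)
cell (2,5): code 1011 → (3.000,5.093)–(2.625,6.000)
cell (2,6): code 0001 → (2.625,6.000)–(2.000,6.398)
cell (3,4): code 0010 → (3.000,4.951)–(3.031,5.000)
cell (3,5): code 0001 → (3.031,5.000)–(3.000,5.093)
total: 10 segments, chained into 1 closed loop(s), length Σ = 6.969211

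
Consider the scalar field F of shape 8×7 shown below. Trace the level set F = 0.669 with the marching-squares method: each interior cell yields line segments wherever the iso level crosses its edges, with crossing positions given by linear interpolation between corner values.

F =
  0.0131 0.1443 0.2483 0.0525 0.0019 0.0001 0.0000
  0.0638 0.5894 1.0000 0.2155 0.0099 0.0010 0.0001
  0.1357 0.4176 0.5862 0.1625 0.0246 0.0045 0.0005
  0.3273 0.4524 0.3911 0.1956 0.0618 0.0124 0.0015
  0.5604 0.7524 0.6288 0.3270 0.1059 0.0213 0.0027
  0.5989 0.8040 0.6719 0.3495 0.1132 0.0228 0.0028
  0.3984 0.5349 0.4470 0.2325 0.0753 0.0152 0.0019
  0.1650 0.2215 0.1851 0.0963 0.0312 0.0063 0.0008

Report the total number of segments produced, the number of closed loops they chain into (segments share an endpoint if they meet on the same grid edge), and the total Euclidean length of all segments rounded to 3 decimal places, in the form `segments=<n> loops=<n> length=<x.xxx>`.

segments=12 loops=2 length=8.851

cell (0,1): code 0100 → (0.560,2.000)–(1.000,1.194)
cell (0,2): code 1000 → (1.000,2.422)–(0.560,2.000)
cell (1,1): code 0010 → (1.000,1.194)–(1.800,2.000)
cell (1,2): code 0001 → (1.800,2.000)–(1.000,2.422)
cell (3,0): code 0100 → (3.722,1.000)–(4.000,0.566)
cell (3,1): code 1000 → (4.000,1.675)–(3.722,1.000)
cell (4,0): code 0110 → (4.000,0.566)–(5.000,0.342)
cell (4,1): code 1101 → (4.933,2.000)–(4.000,1.675)
cell (4,2): code 1000 → (5.000,2.009)–(4.933,2.000)
cell (5,0): code 0010 → (5.000,0.342)–(5.502,1.000)
cell (5,1): code 0011 → (5.502,1.000)–(5.013,2.000)
cell (5,2): code 0001 → (5.013,2.000)–(5.000,2.009)
total: 12 segments, chained into 2 closed loop(s), length Σ = 8.850728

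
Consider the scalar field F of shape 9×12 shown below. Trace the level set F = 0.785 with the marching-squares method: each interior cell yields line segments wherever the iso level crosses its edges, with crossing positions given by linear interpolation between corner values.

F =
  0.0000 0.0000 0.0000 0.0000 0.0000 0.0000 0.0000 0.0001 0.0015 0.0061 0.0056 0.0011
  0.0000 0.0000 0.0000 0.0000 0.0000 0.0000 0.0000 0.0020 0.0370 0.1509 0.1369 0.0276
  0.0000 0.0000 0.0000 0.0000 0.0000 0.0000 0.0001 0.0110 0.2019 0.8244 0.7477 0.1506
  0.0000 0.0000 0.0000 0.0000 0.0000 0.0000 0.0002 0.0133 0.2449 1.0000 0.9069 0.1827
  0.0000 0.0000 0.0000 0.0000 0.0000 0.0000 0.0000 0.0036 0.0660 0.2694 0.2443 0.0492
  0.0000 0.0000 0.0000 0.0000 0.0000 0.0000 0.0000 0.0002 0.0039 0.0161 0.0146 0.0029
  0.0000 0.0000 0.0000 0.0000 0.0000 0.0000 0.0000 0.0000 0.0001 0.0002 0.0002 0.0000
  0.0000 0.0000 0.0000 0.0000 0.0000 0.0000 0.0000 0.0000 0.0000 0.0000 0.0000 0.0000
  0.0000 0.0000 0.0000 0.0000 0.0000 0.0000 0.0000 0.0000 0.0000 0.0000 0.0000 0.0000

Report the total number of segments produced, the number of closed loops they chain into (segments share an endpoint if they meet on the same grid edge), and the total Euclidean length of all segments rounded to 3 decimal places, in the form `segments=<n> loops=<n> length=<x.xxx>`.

segments=8 loops=1 length=4.616

cell (1,8): code 0100 → (1.941,9.000)–(2.000,8.937)
cell (1,9): code 1000 → (2.000,9.514)–(1.941,9.000)
cell (2,8): code 0110 → (2.000,8.937)–(3.000,8.715)
cell (2,9): code 1101 → (2.234,10.000)–(2.000,9.514)
cell (2,10): code 1000 → (3.000,10.168)–(2.234,10.000)
cell (3,8): code 0010 → (3.000,8.715)–(3.294,9.000)
cell (3,9): code 0011 → (3.294,9.000)–(3.184,10.000)
cell (3,10): code 0001 → (3.184,10.000)–(3.000,10.168)
total: 8 segments, chained into 1 closed loop(s), length Σ = 4.616115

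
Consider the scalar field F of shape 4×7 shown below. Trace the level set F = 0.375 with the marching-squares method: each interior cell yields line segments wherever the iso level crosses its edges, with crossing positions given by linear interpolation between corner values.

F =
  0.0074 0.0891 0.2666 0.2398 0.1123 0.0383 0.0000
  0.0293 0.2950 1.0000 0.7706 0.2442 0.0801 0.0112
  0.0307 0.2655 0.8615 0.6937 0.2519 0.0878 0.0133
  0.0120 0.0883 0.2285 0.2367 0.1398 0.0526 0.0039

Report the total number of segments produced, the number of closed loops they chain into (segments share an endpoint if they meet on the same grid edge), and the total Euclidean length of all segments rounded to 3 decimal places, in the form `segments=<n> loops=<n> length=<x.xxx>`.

segments=8 loops=1 length=8.424

cell (0,1): code 0100 → (0.148,2.000)–(1.000,1.113)
cell (0,2): code 1100 → (0.255,3.000)–(0.148,2.000)
cell (0,3): code 1000 → (1.000,3.752)–(0.255,3.000)
cell (1,1): code 0110 → (1.000,1.113)–(2.000,1.184)
cell (1,3): code 1001 → (2.000,3.721)–(1.000,3.752)
cell (2,1): code 0010 → (2.000,1.184)–(2.769,2.000)
cell (2,2): code 0011 → (2.769,2.000)–(2.697,3.000)
cell (2,3): code 0001 → (2.697,3.000)–(2.000,3.721)
total: 8 segments, chained into 1 closed loop(s), length Σ = 8.423764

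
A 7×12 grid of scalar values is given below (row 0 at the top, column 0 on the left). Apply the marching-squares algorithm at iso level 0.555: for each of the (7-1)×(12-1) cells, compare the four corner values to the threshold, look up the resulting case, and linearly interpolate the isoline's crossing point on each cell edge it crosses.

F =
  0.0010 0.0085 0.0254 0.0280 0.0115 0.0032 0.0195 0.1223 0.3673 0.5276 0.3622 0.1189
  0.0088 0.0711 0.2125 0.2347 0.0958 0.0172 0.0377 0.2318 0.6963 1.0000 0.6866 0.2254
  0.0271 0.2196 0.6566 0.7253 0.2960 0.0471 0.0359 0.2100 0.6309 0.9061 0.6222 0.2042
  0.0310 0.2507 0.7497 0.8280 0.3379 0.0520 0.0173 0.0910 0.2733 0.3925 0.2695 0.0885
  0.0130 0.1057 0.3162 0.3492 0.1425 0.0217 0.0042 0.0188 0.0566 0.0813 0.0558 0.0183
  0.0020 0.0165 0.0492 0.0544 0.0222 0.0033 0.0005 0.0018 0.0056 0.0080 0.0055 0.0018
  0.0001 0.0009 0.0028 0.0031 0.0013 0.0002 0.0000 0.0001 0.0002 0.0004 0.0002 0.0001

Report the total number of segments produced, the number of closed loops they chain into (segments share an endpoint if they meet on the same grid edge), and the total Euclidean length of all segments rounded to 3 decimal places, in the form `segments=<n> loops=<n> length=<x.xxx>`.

cell (0,7): code 0100 → (0.571,8.000)–(1.000,7.696)
cell (0,8): code 1100 → (0.058,9.000)–(0.571,8.000)
cell (0,9): code 1100 → (0.594,10.000)–(0.058,9.000)
cell (0,10): code 1000 → (1.000,10.285)–(0.594,10.000)
cell (1,1): code 0100 → (1.771,2.000)–(2.000,1.768)
cell (1,2): code 1100 → (1.653,3.000)–(1.771,2.000)
cell (1,3): code 1000 → (2.000,3.397)–(1.653,3.000)
cell (1,7): code 0110 → (1.000,7.696)–(2.000,7.820)
cell (1,10): code 1001 → (2.000,10.161)–(1.000,10.285)
cell (2,1): code 0110 → (2.000,1.768)–(3.000,1.610)
cell (2,3): code 1001 → (3.000,3.557)–(2.000,3.397)
cell (2,7): code 0010 → (2.000,7.820)–(2.212,8.000)
cell (2,8): code 0011 → (2.212,8.000)–(2.684,9.000)
cell (2,9): code 0011 → (2.684,9.000)–(2.191,10.000)
cell (2,10): code 0001 → (2.191,10.000)–(2.000,10.161)
cell (3,1): code 0010 → (3.000,1.610)–(3.449,2.000)
cell (3,2): code 0011 → (3.449,2.000)–(3.570,3.000)
cell (3,3): code 0001 → (3.570,3.000)–(3.000,3.557)
total: 18 segments, chained into 2 closed loop(s), length Σ = 14.329124

segments=18 loops=2 length=14.329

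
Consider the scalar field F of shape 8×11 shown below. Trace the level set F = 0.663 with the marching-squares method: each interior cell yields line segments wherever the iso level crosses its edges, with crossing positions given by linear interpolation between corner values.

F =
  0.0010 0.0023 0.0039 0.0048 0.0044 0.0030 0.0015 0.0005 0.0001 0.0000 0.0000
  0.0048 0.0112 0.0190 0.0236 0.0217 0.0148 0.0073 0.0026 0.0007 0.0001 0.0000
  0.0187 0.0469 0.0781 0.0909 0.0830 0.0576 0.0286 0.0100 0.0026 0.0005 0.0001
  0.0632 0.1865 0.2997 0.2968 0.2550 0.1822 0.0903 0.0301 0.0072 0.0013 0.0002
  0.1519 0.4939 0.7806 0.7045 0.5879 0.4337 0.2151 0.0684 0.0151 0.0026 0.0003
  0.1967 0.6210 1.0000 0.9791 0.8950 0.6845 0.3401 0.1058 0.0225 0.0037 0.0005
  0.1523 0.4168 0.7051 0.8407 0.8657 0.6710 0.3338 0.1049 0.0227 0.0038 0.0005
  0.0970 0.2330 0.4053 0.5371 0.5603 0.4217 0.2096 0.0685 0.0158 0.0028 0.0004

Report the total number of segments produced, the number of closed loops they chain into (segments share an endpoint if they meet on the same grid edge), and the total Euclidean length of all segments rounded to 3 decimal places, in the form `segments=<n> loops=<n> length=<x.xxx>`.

segments=14 loops=1 length=10.735

cell (3,1): code 0100 → (3.755,2.000)–(4.000,1.590)
cell (3,2): code 1100 → (3.898,3.000)–(3.755,2.000)
cell (3,3): code 1000 → (4.000,3.356)–(3.898,3.000)
cell (4,1): code 0110 → (4.000,1.590)–(5.000,1.111)
cell (4,3): code 1101 → (4.245,4.000)–(4.000,3.356)
cell (4,4): code 1100 → (4.914,5.000)–(4.245,4.000)
cell (4,5): code 1000 → (5.000,5.062)–(4.914,5.000)
cell (5,1): code 0110 → (5.000,1.111)–(6.000,1.854)
cell (5,5): code 1001 → (6.000,5.024)–(5.000,5.062)
cell (6,1): code 0010 → (6.000,1.854)–(6.140,2.000)
cell (6,2): code 0011 → (6.140,2.000)–(6.585,3.000)
cell (6,3): code 0011 → (6.585,3.000)–(6.664,4.000)
cell (6,4): code 0011 → (6.664,4.000)–(6.032,5.000)
cell (6,5): code 0001 → (6.032,5.000)–(6.000,5.024)
total: 14 segments, chained into 1 closed loop(s), length Σ = 10.734711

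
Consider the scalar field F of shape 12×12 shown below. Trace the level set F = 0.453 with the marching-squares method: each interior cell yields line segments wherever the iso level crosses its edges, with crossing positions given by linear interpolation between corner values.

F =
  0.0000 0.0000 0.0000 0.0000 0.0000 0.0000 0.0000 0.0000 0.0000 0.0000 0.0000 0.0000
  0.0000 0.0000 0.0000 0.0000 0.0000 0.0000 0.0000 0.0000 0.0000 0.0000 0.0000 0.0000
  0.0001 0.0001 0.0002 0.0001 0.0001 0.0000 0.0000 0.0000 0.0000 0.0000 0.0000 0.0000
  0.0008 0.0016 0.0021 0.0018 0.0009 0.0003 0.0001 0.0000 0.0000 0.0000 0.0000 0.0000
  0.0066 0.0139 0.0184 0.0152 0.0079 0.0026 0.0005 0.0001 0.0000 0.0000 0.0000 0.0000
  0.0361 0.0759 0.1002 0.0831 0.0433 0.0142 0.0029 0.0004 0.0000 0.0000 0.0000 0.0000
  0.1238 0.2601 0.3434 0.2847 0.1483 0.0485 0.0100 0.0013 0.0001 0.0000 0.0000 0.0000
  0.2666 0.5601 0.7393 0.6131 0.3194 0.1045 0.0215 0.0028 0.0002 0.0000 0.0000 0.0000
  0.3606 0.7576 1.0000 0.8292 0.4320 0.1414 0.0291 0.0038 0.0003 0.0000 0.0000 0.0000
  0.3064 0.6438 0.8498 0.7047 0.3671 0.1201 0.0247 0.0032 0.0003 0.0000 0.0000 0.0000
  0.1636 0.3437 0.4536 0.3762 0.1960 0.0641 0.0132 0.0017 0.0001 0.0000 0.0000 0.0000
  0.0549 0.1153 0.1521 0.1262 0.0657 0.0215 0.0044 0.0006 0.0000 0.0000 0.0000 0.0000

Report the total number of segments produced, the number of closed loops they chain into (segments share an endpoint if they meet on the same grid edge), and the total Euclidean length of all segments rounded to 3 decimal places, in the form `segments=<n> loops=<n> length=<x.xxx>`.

cell (6,0): code 0100 → (6.643,1.000)–(7.000,0.635)
cell (6,1): code 1100 → (6.277,2.000)–(6.643,1.000)
cell (6,2): code 1100 → (6.512,3.000)–(6.277,2.000)
cell (6,3): code 1000 → (7.000,3.545)–(6.512,3.000)
cell (7,0): code 0110 → (7.000,0.635)–(8.000,0.233)
cell (7,3): code 1001 → (8.000,3.947)–(7.000,3.545)
cell (8,0): code 0110 → (8.000,0.233)–(9.000,0.434)
cell (8,3): code 1001 → (9.000,3.746)–(8.000,3.947)
cell (9,0): code 0010 → (9.000,0.434)–(9.636,1.000)
cell (9,1): code 0111 → (9.636,1.000)–(10.000,1.995)
cell (9,2): code 1011 → (10.000,2.008)–(9.766,3.000)
cell (9,3): code 0001 → (9.766,3.000)–(9.000,3.746)
cell (10,1): code 0010 → (10.000,1.995)–(10.002,2.000)
cell (10,2): code 0001 → (10.002,2.000)–(10.000,2.008)
total: 14 segments, chained into 1 closed loop(s), length Σ = 11.542420

segments=14 loops=1 length=11.542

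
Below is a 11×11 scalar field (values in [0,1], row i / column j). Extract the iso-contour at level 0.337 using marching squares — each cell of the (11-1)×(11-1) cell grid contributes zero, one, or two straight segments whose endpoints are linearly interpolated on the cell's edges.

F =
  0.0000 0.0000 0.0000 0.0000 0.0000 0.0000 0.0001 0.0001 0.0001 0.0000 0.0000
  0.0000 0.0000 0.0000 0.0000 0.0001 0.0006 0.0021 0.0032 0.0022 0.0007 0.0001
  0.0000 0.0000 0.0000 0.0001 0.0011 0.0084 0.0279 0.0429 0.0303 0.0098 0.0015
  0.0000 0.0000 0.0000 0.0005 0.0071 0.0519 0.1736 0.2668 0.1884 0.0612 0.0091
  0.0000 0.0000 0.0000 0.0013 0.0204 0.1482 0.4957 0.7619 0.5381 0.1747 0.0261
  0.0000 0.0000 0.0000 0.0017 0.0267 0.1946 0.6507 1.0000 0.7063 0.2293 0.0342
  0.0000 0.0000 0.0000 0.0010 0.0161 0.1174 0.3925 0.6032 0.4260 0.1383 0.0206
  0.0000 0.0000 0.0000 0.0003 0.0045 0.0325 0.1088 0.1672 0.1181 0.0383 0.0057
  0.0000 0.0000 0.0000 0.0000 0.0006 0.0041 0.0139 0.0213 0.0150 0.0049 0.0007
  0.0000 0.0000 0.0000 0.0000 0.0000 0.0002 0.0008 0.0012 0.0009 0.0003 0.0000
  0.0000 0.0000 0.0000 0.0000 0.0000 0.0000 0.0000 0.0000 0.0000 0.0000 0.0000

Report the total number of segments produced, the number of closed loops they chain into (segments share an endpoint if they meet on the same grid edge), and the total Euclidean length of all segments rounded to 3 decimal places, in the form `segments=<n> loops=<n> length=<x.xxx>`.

cell (3,5): code 0100 → (3.507,6.000)–(4.000,5.543)
cell (3,6): code 1100 → (3.142,7.000)–(3.507,6.000)
cell (3,7): code 1100 → (3.425,8.000)–(3.142,7.000)
cell (3,8): code 1000 → (4.000,8.553)–(3.425,8.000)
cell (4,5): code 0110 → (4.000,5.543)–(5.000,5.312)
cell (4,8): code 1001 → (5.000,8.774)–(4.000,8.553)
cell (5,5): code 0110 → (5.000,5.312)–(6.000,5.798)
cell (5,8): code 1001 → (6.000,8.309)–(5.000,8.774)
cell (6,5): code 0010 → (6.000,5.798)–(6.196,6.000)
cell (6,6): code 0011 → (6.196,6.000)–(6.611,7.000)
cell (6,7): code 0011 → (6.611,7.000)–(6.289,8.000)
cell (6,8): code 0001 → (6.289,8.000)–(6.000,8.309)
total: 12 segments, chained into 1 closed loop(s), length Σ = 10.676455

segments=12 loops=1 length=10.676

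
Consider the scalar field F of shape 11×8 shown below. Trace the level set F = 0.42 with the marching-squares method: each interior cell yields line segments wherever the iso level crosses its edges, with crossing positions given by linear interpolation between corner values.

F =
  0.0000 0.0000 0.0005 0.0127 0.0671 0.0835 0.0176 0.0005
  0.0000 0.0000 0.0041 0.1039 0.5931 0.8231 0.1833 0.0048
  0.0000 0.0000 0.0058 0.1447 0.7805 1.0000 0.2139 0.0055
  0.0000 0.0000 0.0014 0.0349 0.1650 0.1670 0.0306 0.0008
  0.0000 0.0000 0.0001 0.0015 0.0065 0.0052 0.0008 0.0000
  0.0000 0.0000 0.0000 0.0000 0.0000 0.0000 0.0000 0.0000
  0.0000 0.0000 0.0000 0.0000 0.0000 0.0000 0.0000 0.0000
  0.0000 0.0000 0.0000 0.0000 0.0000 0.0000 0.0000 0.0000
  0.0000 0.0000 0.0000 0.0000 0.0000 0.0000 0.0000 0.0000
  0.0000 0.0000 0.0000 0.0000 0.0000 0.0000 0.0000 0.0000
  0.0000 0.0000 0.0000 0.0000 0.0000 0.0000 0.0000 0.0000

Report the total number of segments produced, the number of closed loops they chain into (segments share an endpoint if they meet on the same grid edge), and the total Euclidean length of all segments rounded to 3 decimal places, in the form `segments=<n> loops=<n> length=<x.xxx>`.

segments=8 loops=1 length=7.203

cell (0,3): code 0100 → (0.671,4.000)–(1.000,3.646)
cell (0,4): code 1100 → (0.455,5.000)–(0.671,4.000)
cell (0,5): code 1000 → (1.000,5.630)–(0.455,5.000)
cell (1,3): code 0110 → (1.000,3.646)–(2.000,3.433)
cell (1,5): code 1001 → (2.000,5.738)–(1.000,5.630)
cell (2,3): code 0010 → (2.000,3.433)–(2.586,4.000)
cell (2,4): code 0011 → (2.586,4.000)–(2.696,5.000)
cell (2,5): code 0001 → (2.696,5.000)–(2.000,5.738)
total: 8 segments, chained into 1 closed loop(s), length Σ = 7.203370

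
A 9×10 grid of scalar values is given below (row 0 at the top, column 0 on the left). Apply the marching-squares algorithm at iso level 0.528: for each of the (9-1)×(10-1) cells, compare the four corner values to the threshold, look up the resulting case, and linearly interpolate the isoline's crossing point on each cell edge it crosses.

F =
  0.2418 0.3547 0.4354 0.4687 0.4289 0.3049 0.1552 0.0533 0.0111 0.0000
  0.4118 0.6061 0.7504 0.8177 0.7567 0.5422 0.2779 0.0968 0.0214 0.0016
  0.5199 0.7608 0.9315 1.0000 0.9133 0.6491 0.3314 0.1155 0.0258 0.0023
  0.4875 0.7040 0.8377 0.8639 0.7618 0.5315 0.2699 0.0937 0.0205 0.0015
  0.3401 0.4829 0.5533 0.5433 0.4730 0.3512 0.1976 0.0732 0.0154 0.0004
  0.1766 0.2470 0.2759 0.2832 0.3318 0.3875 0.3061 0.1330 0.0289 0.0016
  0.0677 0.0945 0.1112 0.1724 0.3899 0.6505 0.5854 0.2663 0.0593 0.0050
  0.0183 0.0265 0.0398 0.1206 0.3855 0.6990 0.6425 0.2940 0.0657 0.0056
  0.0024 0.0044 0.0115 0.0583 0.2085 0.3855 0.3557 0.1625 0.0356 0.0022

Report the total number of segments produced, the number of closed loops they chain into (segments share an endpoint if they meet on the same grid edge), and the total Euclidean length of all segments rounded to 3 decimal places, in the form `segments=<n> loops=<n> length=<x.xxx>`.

cell (0,0): code 0100 → (0.689,1.000)–(1.000,0.598)
cell (0,1): code 1100 → (0.294,2.000)–(0.689,1.000)
cell (0,2): code 1100 → (0.170,3.000)–(0.294,2.000)
cell (0,3): code 1100 → (0.302,4.000)–(0.170,3.000)
cell (0,4): code 1100 → (0.940,5.000)–(0.302,4.000)
cell (0,5): code 1000 → (1.000,5.054)–(0.940,5.000)
cell (1,0): code 0110 → (1.000,0.598)–(2.000,0.034)
cell (1,5): code 1001 → (2.000,5.381)–(1.000,5.054)
cell (2,0): code 0110 → (2.000,0.034)–(3.000,0.187)
cell (2,5): code 1001 → (3.000,5.013)–(2.000,5.381)
cell (3,0): code 0010 → (3.000,0.187)–(3.796,1.000)
cell (3,1): code 0111 → (3.796,1.000)–(4.000,1.641)
cell (3,3): code 1011 → (4.000,3.218)–(3.810,4.000)
cell (3,4): code 0011 → (3.810,4.000)–(3.019,5.000)
cell (3,5): code 0001 → (3.019,5.000)–(3.000,5.013)
cell (4,1): code 0010 → (4.000,1.641)–(4.091,2.000)
cell (4,2): code 0011 → (4.091,2.000)–(4.059,3.000)
cell (4,3): code 0001 → (4.059,3.000)–(4.000,3.218)
cell (5,4): code 0100 → (5.534,5.000)–(6.000,4.530)
cell (5,5): code 1100 → (5.794,6.000)–(5.534,5.000)
cell (5,6): code 1000 → (6.000,6.180)–(5.794,6.000)
cell (6,4): code 0110 → (6.000,4.530)–(7.000,4.455)
cell (6,6): code 1001 → (7.000,6.329)–(6.000,6.180)
cell (7,4): code 0010 → (7.000,4.455)–(7.545,5.000)
cell (7,5): code 0011 → (7.545,5.000)–(7.399,6.000)
cell (7,6): code 0001 → (7.399,6.000)–(7.000,6.329)
total: 26 segments, chained into 2 closed loop(s), length Σ = 20.935158

segments=26 loops=2 length=20.935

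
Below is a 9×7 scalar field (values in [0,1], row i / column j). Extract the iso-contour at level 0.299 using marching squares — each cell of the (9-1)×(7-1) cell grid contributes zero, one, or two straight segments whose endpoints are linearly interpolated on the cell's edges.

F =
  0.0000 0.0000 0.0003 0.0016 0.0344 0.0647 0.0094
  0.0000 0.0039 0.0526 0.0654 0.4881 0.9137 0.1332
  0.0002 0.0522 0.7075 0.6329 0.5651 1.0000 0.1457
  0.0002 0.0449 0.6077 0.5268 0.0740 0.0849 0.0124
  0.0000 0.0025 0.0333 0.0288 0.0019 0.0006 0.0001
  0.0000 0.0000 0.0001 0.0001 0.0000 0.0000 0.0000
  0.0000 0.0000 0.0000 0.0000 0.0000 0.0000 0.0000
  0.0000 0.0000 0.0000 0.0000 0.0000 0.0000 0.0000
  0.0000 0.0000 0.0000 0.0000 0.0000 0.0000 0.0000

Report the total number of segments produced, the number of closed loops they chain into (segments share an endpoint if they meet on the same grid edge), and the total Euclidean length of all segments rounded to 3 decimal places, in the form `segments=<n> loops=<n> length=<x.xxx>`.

cell (0,3): code 0100 → (0.583,4.000)–(1.000,3.553)
cell (0,4): code 1100 → (0.276,5.000)–(0.583,4.000)
cell (0,5): code 1000 → (1.000,5.788)–(0.276,5.000)
cell (1,1): code 0100 → (1.376,2.000)–(2.000,1.377)
cell (1,2): code 1100 → (1.412,3.000)–(1.376,2.000)
cell (1,3): code 1110 → (1.000,3.553)–(1.412,3.000)
cell (1,5): code 1001 → (2.000,5.821)–(1.000,5.788)
cell (2,1): code 0110 → (2.000,1.377)–(3.000,1.451)
cell (2,3): code 1011 → (3.000,3.503)–(2.542,4.000)
cell (2,4): code 0011 → (2.542,4.000)–(2.766,5.000)
cell (2,5): code 0001 → (2.766,5.000)–(2.000,5.821)
cell (3,1): code 0010 → (3.000,1.451)–(3.537,2.000)
cell (3,2): code 0011 → (3.537,2.000)–(3.457,3.000)
cell (3,3): code 0001 → (3.457,3.000)–(3.000,3.503)
total: 14 segments, chained into 1 closed loop(s), length Σ = 12.576622

segments=14 loops=1 length=12.577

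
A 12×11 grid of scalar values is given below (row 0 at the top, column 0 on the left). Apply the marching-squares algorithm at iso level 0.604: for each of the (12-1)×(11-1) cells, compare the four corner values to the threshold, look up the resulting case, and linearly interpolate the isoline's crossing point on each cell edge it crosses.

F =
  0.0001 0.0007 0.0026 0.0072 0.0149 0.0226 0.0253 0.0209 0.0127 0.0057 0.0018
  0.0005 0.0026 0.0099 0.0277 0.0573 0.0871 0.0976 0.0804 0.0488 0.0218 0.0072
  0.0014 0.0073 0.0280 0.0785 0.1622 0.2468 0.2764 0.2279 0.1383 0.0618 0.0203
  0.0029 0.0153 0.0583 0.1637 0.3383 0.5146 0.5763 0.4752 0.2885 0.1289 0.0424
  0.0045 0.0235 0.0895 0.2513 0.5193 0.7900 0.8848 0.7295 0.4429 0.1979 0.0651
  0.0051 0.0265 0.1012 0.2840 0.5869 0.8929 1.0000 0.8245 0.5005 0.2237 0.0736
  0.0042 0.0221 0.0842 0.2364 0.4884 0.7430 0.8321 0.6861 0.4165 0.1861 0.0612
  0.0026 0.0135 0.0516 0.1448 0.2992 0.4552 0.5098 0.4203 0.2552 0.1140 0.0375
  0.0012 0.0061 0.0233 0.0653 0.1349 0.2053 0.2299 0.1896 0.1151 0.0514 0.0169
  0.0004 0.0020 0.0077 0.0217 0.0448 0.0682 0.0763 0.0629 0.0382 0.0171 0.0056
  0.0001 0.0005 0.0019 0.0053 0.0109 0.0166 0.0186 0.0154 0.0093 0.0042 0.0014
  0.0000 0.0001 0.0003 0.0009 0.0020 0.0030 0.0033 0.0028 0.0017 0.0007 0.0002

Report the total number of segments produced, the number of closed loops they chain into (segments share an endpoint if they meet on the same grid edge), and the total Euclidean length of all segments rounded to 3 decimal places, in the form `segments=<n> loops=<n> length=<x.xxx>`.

segments=12 loops=1 length=11.204

cell (3,4): code 0100 → (3.325,5.000)–(4.000,4.313)
cell (3,5): code 1100 → (3.090,6.000)–(3.325,5.000)
cell (3,6): code 1100 → (3.506,7.000)–(3.090,6.000)
cell (3,7): code 1000 → (4.000,7.438)–(3.506,7.000)
cell (4,4): code 0110 → (4.000,4.313)–(5.000,4.056)
cell (4,7): code 1001 → (5.000,7.681)–(4.000,7.438)
cell (5,4): code 0110 → (5.000,4.056)–(6.000,4.454)
cell (5,7): code 1001 → (6.000,7.305)–(5.000,7.681)
cell (6,4): code 0010 → (6.000,4.454)–(6.483,5.000)
cell (6,5): code 0011 → (6.483,5.000)–(6.708,6.000)
cell (6,6): code 0011 → (6.708,6.000)–(6.309,7.000)
cell (6,7): code 0001 → (6.309,7.000)–(6.000,7.305)
total: 12 segments, chained into 1 closed loop(s), length Σ = 11.204248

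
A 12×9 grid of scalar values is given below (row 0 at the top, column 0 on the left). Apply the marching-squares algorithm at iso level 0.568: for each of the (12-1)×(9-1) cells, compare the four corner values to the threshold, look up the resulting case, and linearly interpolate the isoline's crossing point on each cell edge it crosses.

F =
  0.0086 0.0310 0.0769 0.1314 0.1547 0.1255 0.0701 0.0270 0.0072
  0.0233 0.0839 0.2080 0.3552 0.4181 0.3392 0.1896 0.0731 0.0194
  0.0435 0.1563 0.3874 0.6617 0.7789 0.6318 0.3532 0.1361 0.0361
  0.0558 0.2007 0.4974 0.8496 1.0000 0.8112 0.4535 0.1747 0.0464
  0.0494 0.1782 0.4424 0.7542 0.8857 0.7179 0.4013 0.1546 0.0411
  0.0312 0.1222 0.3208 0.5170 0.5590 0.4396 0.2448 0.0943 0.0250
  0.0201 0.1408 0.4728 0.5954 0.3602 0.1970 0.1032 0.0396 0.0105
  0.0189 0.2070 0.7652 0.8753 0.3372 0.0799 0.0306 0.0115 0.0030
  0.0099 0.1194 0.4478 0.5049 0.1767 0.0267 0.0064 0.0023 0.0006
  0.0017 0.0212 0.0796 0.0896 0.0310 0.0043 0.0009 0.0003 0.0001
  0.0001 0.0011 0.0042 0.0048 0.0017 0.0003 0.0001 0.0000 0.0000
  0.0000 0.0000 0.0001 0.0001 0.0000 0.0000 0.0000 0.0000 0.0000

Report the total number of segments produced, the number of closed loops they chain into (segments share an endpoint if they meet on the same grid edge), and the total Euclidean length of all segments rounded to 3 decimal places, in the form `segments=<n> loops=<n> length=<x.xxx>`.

segments=20 loops=2 length=17.155

cell (1,2): code 0100 → (1.694,3.000)–(2.000,2.658)
cell (1,3): code 1100 → (1.415,4.000)–(1.694,3.000)
cell (1,4): code 1100 → (1.782,5.000)–(1.415,4.000)
cell (1,5): code 1000 → (2.000,5.229)–(1.782,5.000)
cell (2,2): code 0110 → (2.000,2.658)–(3.000,2.200)
cell (2,5): code 1001 → (3.000,5.680)–(2.000,5.229)
cell (3,2): code 0110 → (3.000,2.200)–(4.000,2.403)
cell (3,5): code 1001 → (4.000,5.473)–(3.000,5.680)
cell (4,2): code 0010 → (4.000,2.403)–(4.785,3.000)
cell (4,3): code 0011 → (4.785,3.000)–(4.972,4.000)
cell (4,4): code 0011 → (4.972,4.000)–(4.539,5.000)
cell (4,5): code 0001 → (4.539,5.000)–(4.000,5.473)
cell (5,2): code 0100 → (5.651,3.000)–(6.000,2.777)
cell (5,3): code 1000 → (6.000,3.116)–(5.651,3.000)
cell (6,1): code 0100 → (6.326,2.000)–(7.000,1.647)
cell (6,2): code 1110 → (6.000,2.777)–(6.326,2.000)
cell (6,3): code 1001 → (7.000,3.571)–(6.000,3.116)
cell (7,1): code 0010 → (7.000,1.647)–(7.621,2.000)
cell (7,2): code 0011 → (7.621,2.000)–(7.830,3.000)
cell (7,3): code 0001 → (7.830,3.000)–(7.000,3.571)
total: 20 segments, chained into 2 closed loop(s), length Σ = 17.155363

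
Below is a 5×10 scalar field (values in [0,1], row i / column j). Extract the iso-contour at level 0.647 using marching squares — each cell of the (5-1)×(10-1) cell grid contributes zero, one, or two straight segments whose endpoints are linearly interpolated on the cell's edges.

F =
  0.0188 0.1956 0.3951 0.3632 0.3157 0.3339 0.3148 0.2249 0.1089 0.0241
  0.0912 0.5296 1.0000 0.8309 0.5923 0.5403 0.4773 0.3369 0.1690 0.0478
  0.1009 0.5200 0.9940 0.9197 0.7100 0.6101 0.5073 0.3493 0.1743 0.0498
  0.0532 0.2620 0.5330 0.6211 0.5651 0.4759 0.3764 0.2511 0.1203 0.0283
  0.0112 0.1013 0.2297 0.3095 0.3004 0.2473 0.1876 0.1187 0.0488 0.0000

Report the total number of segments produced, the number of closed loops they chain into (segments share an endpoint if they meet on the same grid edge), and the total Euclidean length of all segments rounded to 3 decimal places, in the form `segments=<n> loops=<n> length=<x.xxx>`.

segments=10 loops=1 length=9.117

cell (0,1): code 0100 → (0.416,2.000)–(1.000,1.250)
cell (0,2): code 1100 → (0.607,3.000)–(0.416,2.000)
cell (0,3): code 1000 → (1.000,3.771)–(0.607,3.000)
cell (1,1): code 0110 → (1.000,1.250)–(2.000,1.268)
cell (1,3): code 1101 → (1.465,4.000)–(1.000,3.771)
cell (1,4): code 1000 → (2.000,4.631)–(1.465,4.000)
cell (2,1): code 0010 → (2.000,1.268)–(2.753,2.000)
cell (2,2): code 0011 → (2.753,2.000)–(2.913,3.000)
cell (2,3): code 0011 → (2.913,3.000)–(2.435,4.000)
cell (2,4): code 0001 → (2.435,4.000)–(2.000,4.631)
total: 10 segments, chained into 1 closed loop(s), length Σ = 9.116739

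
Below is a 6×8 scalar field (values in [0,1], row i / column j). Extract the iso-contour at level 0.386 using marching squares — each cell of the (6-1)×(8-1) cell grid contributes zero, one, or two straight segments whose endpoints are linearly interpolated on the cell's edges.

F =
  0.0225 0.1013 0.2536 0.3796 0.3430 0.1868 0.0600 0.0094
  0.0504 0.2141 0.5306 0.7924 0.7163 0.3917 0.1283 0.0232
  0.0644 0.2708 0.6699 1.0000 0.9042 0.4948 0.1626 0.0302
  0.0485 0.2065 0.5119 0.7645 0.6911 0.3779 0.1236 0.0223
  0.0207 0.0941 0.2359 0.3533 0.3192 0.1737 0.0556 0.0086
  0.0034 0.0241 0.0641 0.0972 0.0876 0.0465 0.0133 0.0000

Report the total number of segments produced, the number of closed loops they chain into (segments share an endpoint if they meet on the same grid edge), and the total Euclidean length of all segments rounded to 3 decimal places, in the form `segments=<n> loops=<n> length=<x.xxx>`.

cell (0,1): code 0100 → (0.478,2.000)–(1.000,1.543)
cell (0,2): code 1100 → (0.016,3.000)–(0.478,2.000)
cell (0,3): code 1100 → (0.115,4.000)–(0.016,3.000)
cell (0,4): code 1100 → (0.972,5.000)–(0.115,4.000)
cell (0,5): code 1000 → (1.000,5.022)–(0.972,5.000)
cell (1,1): code 0110 → (1.000,1.543)–(2.000,1.289)
cell (1,5): code 1001 → (2.000,5.328)–(1.000,5.022)
cell (2,1): code 0110 → (2.000,1.289)–(3.000,1.588)
cell (2,4): code 1011 → (3.000,4.974)–(2.931,5.000)
cell (2,5): code 0001 → (2.931,5.000)–(2.000,5.328)
cell (3,1): code 0010 → (3.000,1.588)–(3.456,2.000)
cell (3,2): code 0011 → (3.456,2.000)–(3.920,3.000)
cell (3,3): code 0011 → (3.920,3.000)–(3.820,4.000)
cell (3,4): code 0001 → (3.820,4.000)–(3.000,4.974)
total: 14 segments, chained into 1 closed loop(s), length Σ = 12.330591

segments=14 loops=1 length=12.331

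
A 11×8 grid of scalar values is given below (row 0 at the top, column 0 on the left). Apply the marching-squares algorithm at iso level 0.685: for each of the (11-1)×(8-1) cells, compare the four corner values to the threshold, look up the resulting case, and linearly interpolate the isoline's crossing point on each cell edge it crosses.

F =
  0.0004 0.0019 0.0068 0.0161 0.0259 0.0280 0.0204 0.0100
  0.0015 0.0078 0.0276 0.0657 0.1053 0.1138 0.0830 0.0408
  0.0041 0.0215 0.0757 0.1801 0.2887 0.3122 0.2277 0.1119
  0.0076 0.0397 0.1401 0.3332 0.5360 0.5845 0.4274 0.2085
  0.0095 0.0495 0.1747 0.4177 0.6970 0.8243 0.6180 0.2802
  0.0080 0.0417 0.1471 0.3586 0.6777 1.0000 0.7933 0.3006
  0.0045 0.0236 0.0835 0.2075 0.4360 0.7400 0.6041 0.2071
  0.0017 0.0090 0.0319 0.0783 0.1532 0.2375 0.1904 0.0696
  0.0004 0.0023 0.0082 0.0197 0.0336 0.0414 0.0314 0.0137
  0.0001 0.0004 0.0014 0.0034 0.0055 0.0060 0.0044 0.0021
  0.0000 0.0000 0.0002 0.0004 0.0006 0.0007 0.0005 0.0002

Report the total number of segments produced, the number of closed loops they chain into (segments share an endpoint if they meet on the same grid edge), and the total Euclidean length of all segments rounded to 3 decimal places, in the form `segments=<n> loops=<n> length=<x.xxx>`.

segments=12 loops=1 length=7.512

cell (3,3): code 0100 → (3.925,4.000)–(4.000,3.957)
cell (3,4): code 1100 → (3.419,5.000)–(3.925,4.000)
cell (3,5): code 1000 → (4.000,5.675)–(3.419,5.000)
cell (4,3): code 0010 → (4.000,3.957)–(4.622,4.000)
cell (4,4): code 0111 → (4.622,4.000)–(5.000,4.023)
cell (4,5): code 1101 → (4.382,6.000)–(4.000,5.675)
cell (4,6): code 1000 → (5.000,6.220)–(4.382,6.000)
cell (5,4): code 0110 → (5.000,4.023)–(6.000,4.819)
cell (5,5): code 1011 → (6.000,5.405)–(5.572,6.000)
cell (5,6): code 0001 → (5.572,6.000)–(5.000,6.220)
cell (6,4): code 0010 → (6.000,4.819)–(6.109,5.000)
cell (6,5): code 0001 → (6.109,5.000)–(6.000,5.405)
total: 12 segments, chained into 1 closed loop(s), length Σ = 7.512299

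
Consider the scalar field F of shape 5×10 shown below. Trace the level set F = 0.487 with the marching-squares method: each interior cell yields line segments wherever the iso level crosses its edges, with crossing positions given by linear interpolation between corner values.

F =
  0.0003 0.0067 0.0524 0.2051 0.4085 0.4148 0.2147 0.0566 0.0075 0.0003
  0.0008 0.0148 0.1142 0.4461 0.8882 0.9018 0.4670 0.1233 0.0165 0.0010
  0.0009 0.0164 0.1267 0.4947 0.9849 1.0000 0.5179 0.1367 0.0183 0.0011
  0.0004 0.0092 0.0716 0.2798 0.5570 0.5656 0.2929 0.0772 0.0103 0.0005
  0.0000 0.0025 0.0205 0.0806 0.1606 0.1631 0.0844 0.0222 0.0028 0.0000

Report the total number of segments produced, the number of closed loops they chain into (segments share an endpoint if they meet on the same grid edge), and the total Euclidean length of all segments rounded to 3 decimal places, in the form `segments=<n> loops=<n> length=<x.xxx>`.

segments=14 loops=1 length=9.723

cell (0,3): code 0100 → (0.164,4.000)–(1.000,3.093)
cell (0,4): code 1100 → (0.148,5.000)–(0.164,4.000)
cell (0,5): code 1000 → (1.000,5.954)–(0.148,5.000)
cell (1,2): code 0100 → (1.842,3.000)–(2.000,2.979)
cell (1,3): code 1110 → (1.000,3.093)–(1.842,3.000)
cell (1,5): code 1101 → (1.393,6.000)–(1.000,5.954)
cell (1,6): code 1000 → (2.000,6.081)–(1.393,6.000)
cell (2,2): code 0010 → (2.000,2.979)–(2.036,3.000)
cell (2,3): code 0111 → (2.036,3.000)–(3.000,3.747)
cell (2,5): code 1011 → (3.000,5.288)–(2.137,6.000)
cell (2,6): code 0001 → (2.137,6.000)–(2.000,6.081)
cell (3,3): code 0010 → (3.000,3.747)–(3.177,4.000)
cell (3,4): code 0011 → (3.177,4.000)–(3.195,5.000)
cell (3,5): code 0001 → (3.195,5.000)–(3.000,5.288)
total: 14 segments, chained into 1 closed loop(s), length Σ = 9.723453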